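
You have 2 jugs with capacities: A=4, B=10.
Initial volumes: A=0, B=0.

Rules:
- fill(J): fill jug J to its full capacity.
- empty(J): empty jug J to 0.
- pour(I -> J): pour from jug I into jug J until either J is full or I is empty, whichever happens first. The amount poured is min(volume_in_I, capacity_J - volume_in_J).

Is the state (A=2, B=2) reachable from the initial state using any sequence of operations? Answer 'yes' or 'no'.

Answer: no

Derivation:
BFS explored all 14 reachable states.
Reachable set includes: (0,0), (0,2), (0,4), (0,6), (0,8), (0,10), (2,0), (2,10), (4,0), (4,2), (4,4), (4,6) ...
Target (A=2, B=2) not in reachable set → no.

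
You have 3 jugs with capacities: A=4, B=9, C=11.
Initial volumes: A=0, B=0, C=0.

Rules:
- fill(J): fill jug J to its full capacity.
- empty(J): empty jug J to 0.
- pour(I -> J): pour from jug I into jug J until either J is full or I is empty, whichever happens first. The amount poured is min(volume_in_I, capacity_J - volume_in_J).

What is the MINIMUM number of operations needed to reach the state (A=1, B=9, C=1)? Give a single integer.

BFS from (A=0, B=0, C=0). One shortest path:
  1. fill(C) -> (A=0 B=0 C=11)
  2. pour(C -> B) -> (A=0 B=9 C=2)
  3. pour(B -> A) -> (A=4 B=5 C=2)
  4. pour(A -> C) -> (A=0 B=5 C=6)
  5. pour(B -> A) -> (A=4 B=1 C=6)
  6. pour(A -> C) -> (A=0 B=1 C=10)
  7. pour(B -> A) -> (A=1 B=0 C=10)
  8. pour(C -> B) -> (A=1 B=9 C=1)
Reached target in 8 moves.

Answer: 8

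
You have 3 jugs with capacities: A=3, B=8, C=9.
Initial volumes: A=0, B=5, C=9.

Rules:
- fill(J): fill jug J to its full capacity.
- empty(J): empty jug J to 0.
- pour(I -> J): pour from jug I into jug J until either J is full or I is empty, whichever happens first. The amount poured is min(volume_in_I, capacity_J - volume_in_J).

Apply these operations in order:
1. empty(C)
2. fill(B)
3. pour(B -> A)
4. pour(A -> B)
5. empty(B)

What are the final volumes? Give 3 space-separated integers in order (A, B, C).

Answer: 0 0 0

Derivation:
Step 1: empty(C) -> (A=0 B=5 C=0)
Step 2: fill(B) -> (A=0 B=8 C=0)
Step 3: pour(B -> A) -> (A=3 B=5 C=0)
Step 4: pour(A -> B) -> (A=0 B=8 C=0)
Step 5: empty(B) -> (A=0 B=0 C=0)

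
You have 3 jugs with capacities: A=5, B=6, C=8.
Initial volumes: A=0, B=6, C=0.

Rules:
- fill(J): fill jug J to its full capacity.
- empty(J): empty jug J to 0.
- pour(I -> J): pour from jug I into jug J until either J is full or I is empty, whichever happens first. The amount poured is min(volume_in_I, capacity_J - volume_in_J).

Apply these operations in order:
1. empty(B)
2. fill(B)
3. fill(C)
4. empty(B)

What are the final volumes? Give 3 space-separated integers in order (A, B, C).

Step 1: empty(B) -> (A=0 B=0 C=0)
Step 2: fill(B) -> (A=0 B=6 C=0)
Step 3: fill(C) -> (A=0 B=6 C=8)
Step 4: empty(B) -> (A=0 B=0 C=8)

Answer: 0 0 8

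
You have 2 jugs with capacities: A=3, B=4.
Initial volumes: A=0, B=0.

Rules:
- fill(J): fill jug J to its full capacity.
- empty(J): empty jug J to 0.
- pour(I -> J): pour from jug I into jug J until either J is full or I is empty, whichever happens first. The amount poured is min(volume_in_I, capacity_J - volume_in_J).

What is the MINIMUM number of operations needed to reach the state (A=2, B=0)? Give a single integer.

Answer: 5

Derivation:
BFS from (A=0, B=0). One shortest path:
  1. fill(A) -> (A=3 B=0)
  2. pour(A -> B) -> (A=0 B=3)
  3. fill(A) -> (A=3 B=3)
  4. pour(A -> B) -> (A=2 B=4)
  5. empty(B) -> (A=2 B=0)
Reached target in 5 moves.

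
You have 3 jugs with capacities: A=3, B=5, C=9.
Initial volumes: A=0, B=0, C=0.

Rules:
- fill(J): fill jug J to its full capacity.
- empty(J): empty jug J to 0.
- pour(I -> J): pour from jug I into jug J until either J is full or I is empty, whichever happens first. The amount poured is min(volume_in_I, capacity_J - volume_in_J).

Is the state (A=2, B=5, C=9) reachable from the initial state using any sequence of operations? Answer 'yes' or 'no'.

BFS from (A=0, B=0, C=0):
  1. fill(B) -> (A=0 B=5 C=0)
  2. fill(C) -> (A=0 B=5 C=9)
  3. pour(B -> A) -> (A=3 B=2 C=9)
  4. empty(A) -> (A=0 B=2 C=9)
  5. pour(B -> A) -> (A=2 B=0 C=9)
  6. fill(B) -> (A=2 B=5 C=9)
Target reached → yes.

Answer: yes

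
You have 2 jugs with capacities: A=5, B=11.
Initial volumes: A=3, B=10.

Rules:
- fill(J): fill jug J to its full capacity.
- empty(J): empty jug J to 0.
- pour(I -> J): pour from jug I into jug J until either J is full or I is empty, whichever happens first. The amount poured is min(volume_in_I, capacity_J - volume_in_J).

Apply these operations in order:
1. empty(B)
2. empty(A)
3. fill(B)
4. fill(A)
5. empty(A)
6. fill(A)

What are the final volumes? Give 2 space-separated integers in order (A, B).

Answer: 5 11

Derivation:
Step 1: empty(B) -> (A=3 B=0)
Step 2: empty(A) -> (A=0 B=0)
Step 3: fill(B) -> (A=0 B=11)
Step 4: fill(A) -> (A=5 B=11)
Step 5: empty(A) -> (A=0 B=11)
Step 6: fill(A) -> (A=5 B=11)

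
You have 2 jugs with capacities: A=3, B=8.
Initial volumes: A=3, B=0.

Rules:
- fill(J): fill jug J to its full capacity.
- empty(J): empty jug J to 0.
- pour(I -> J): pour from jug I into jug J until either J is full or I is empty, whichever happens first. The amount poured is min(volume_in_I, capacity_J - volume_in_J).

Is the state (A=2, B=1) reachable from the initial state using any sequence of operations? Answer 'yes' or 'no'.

Answer: no

Derivation:
BFS explored all 22 reachable states.
Reachable set includes: (0,0), (0,1), (0,2), (0,3), (0,4), (0,5), (0,6), (0,7), (0,8), (1,0), (1,8), (2,0) ...
Target (A=2, B=1) not in reachable set → no.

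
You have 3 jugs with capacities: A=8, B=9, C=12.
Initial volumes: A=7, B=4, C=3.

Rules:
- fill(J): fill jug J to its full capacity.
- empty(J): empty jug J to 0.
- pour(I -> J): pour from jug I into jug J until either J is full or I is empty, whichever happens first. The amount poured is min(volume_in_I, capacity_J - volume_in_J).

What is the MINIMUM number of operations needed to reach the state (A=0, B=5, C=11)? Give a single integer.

BFS from (A=7, B=4, C=3). One shortest path:
  1. empty(A) -> (A=0 B=4 C=3)
  2. pour(B -> A) -> (A=4 B=0 C=3)
  3. fill(B) -> (A=4 B=9 C=3)
  4. pour(B -> A) -> (A=8 B=5 C=3)
  5. pour(A -> C) -> (A=0 B=5 C=11)
Reached target in 5 moves.

Answer: 5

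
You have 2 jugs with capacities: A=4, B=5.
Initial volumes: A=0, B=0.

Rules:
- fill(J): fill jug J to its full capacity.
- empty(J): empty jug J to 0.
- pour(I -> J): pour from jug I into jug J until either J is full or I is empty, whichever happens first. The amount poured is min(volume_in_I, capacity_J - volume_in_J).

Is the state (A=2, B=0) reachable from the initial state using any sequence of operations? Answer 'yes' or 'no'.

Answer: yes

Derivation:
BFS from (A=0, B=0):
  1. fill(B) -> (A=0 B=5)
  2. pour(B -> A) -> (A=4 B=1)
  3. empty(A) -> (A=0 B=1)
  4. pour(B -> A) -> (A=1 B=0)
  5. fill(B) -> (A=1 B=5)
  6. pour(B -> A) -> (A=4 B=2)
  7. empty(A) -> (A=0 B=2)
  8. pour(B -> A) -> (A=2 B=0)
Target reached → yes.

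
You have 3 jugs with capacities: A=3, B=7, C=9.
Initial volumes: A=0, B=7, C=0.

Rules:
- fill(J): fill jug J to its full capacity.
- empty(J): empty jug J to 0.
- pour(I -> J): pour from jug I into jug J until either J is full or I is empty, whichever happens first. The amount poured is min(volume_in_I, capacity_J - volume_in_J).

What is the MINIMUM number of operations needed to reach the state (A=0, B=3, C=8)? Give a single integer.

Answer: 7

Derivation:
BFS from (A=0, B=7, C=0). One shortest path:
  1. pour(B -> A) -> (A=3 B=4 C=0)
  2. empty(A) -> (A=0 B=4 C=0)
  3. pour(B -> A) -> (A=3 B=1 C=0)
  4. pour(B -> C) -> (A=3 B=0 C=1)
  5. fill(B) -> (A=3 B=7 C=1)
  6. pour(B -> C) -> (A=3 B=0 C=8)
  7. pour(A -> B) -> (A=0 B=3 C=8)
Reached target in 7 moves.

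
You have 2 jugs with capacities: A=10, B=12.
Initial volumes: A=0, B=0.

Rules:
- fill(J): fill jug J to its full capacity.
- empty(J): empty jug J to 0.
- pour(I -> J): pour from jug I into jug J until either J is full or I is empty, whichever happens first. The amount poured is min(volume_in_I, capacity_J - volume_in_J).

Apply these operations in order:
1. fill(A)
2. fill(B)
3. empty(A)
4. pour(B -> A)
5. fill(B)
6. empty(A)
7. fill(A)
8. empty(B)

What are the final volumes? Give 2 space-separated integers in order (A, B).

Step 1: fill(A) -> (A=10 B=0)
Step 2: fill(B) -> (A=10 B=12)
Step 3: empty(A) -> (A=0 B=12)
Step 4: pour(B -> A) -> (A=10 B=2)
Step 5: fill(B) -> (A=10 B=12)
Step 6: empty(A) -> (A=0 B=12)
Step 7: fill(A) -> (A=10 B=12)
Step 8: empty(B) -> (A=10 B=0)

Answer: 10 0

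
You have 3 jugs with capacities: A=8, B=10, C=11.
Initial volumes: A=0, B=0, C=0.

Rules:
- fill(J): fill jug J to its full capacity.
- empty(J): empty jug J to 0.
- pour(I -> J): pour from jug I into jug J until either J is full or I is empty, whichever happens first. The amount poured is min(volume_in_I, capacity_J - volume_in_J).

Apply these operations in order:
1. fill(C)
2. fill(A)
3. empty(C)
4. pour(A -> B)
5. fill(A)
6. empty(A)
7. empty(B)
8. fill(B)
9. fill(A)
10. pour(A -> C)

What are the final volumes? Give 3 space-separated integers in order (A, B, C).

Step 1: fill(C) -> (A=0 B=0 C=11)
Step 2: fill(A) -> (A=8 B=0 C=11)
Step 3: empty(C) -> (A=8 B=0 C=0)
Step 4: pour(A -> B) -> (A=0 B=8 C=0)
Step 5: fill(A) -> (A=8 B=8 C=0)
Step 6: empty(A) -> (A=0 B=8 C=0)
Step 7: empty(B) -> (A=0 B=0 C=0)
Step 8: fill(B) -> (A=0 B=10 C=0)
Step 9: fill(A) -> (A=8 B=10 C=0)
Step 10: pour(A -> C) -> (A=0 B=10 C=8)

Answer: 0 10 8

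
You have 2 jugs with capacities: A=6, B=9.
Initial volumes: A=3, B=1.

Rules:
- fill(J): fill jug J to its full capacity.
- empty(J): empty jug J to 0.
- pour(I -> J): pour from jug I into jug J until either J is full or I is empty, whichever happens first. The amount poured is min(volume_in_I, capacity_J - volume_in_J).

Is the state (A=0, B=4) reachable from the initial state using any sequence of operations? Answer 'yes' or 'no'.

Answer: yes

Derivation:
BFS from (A=3, B=1):
  1. pour(A -> B) -> (A=0 B=4)
Target reached → yes.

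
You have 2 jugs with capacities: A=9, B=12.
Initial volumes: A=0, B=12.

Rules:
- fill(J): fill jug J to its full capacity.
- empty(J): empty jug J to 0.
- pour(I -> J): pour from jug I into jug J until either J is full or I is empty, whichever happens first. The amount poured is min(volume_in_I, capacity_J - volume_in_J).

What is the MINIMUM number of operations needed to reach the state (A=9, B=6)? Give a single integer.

Answer: 5

Derivation:
BFS from (A=0, B=12). One shortest path:
  1. pour(B -> A) -> (A=9 B=3)
  2. empty(A) -> (A=0 B=3)
  3. pour(B -> A) -> (A=3 B=0)
  4. fill(B) -> (A=3 B=12)
  5. pour(B -> A) -> (A=9 B=6)
Reached target in 5 moves.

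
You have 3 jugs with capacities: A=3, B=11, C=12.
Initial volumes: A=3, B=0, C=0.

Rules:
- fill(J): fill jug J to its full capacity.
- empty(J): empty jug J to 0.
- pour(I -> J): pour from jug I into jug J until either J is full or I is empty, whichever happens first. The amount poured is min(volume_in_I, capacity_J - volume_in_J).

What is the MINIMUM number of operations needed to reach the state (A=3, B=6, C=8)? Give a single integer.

Answer: 6

Derivation:
BFS from (A=3, B=0, C=0). One shortest path:
  1. fill(B) -> (A=3 B=11 C=0)
  2. pour(B -> C) -> (A=3 B=0 C=11)
  3. pour(A -> B) -> (A=0 B=3 C=11)
  4. fill(A) -> (A=3 B=3 C=11)
  5. pour(A -> B) -> (A=0 B=6 C=11)
  6. pour(C -> A) -> (A=3 B=6 C=8)
Reached target in 6 moves.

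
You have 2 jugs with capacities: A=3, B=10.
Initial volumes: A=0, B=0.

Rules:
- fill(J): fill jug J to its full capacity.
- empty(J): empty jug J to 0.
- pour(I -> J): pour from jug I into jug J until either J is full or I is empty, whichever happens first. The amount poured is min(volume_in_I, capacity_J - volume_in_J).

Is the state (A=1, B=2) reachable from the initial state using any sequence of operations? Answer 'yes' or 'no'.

Answer: no

Derivation:
BFS explored all 26 reachable states.
Reachable set includes: (0,0), (0,1), (0,2), (0,3), (0,4), (0,5), (0,6), (0,7), (0,8), (0,9), (0,10), (1,0) ...
Target (A=1, B=2) not in reachable set → no.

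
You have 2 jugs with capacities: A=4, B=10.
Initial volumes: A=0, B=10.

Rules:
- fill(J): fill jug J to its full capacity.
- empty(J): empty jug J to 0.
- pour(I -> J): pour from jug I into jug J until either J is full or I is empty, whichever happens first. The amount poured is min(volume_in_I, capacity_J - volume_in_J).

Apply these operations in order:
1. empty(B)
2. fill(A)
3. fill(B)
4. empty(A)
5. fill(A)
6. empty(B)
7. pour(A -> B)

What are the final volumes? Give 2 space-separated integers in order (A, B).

Step 1: empty(B) -> (A=0 B=0)
Step 2: fill(A) -> (A=4 B=0)
Step 3: fill(B) -> (A=4 B=10)
Step 4: empty(A) -> (A=0 B=10)
Step 5: fill(A) -> (A=4 B=10)
Step 6: empty(B) -> (A=4 B=0)
Step 7: pour(A -> B) -> (A=0 B=4)

Answer: 0 4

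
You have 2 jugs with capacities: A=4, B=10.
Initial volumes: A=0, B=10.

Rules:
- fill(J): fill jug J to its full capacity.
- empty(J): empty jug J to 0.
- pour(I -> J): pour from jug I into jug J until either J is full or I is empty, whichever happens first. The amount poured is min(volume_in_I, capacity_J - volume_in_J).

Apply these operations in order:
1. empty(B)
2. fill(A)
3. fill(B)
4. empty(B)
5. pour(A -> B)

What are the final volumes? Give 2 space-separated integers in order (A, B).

Answer: 0 4

Derivation:
Step 1: empty(B) -> (A=0 B=0)
Step 2: fill(A) -> (A=4 B=0)
Step 3: fill(B) -> (A=4 B=10)
Step 4: empty(B) -> (A=4 B=0)
Step 5: pour(A -> B) -> (A=0 B=4)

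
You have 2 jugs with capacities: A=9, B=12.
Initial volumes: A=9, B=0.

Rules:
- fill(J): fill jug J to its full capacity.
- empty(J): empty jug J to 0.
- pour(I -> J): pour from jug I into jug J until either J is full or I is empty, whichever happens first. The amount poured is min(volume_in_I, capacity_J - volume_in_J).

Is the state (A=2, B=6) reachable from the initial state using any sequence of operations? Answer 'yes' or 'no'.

BFS explored all 14 reachable states.
Reachable set includes: (0,0), (0,3), (0,6), (0,9), (0,12), (3,0), (3,12), (6,0), (6,12), (9,0), (9,3), (9,6) ...
Target (A=2, B=6) not in reachable set → no.

Answer: no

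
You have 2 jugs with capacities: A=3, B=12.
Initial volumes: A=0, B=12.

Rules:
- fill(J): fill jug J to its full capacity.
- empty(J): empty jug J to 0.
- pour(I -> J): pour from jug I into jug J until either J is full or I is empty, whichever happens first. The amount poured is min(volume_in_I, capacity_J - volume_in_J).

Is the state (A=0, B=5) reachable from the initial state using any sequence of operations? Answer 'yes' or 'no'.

BFS explored all 10 reachable states.
Reachable set includes: (0,0), (0,3), (0,6), (0,9), (0,12), (3,0), (3,3), (3,6), (3,9), (3,12)
Target (A=0, B=5) not in reachable set → no.

Answer: no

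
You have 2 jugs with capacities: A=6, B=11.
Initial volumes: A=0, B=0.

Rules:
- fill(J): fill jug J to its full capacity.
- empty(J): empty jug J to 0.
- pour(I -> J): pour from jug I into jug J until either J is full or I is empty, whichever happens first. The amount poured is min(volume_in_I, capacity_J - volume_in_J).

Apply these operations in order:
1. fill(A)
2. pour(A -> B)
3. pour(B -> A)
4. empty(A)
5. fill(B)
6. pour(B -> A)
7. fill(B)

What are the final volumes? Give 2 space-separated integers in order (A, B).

Answer: 6 11

Derivation:
Step 1: fill(A) -> (A=6 B=0)
Step 2: pour(A -> B) -> (A=0 B=6)
Step 3: pour(B -> A) -> (A=6 B=0)
Step 4: empty(A) -> (A=0 B=0)
Step 5: fill(B) -> (A=0 B=11)
Step 6: pour(B -> A) -> (A=6 B=5)
Step 7: fill(B) -> (A=6 B=11)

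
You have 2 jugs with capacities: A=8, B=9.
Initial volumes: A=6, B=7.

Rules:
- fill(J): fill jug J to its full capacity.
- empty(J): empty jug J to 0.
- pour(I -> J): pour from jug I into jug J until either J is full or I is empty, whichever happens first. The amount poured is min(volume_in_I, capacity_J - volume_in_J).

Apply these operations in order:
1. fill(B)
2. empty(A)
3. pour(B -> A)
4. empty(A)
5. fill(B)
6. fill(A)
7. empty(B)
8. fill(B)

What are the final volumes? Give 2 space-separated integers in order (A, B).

Answer: 8 9

Derivation:
Step 1: fill(B) -> (A=6 B=9)
Step 2: empty(A) -> (A=0 B=9)
Step 3: pour(B -> A) -> (A=8 B=1)
Step 4: empty(A) -> (A=0 B=1)
Step 5: fill(B) -> (A=0 B=9)
Step 6: fill(A) -> (A=8 B=9)
Step 7: empty(B) -> (A=8 B=0)
Step 8: fill(B) -> (A=8 B=9)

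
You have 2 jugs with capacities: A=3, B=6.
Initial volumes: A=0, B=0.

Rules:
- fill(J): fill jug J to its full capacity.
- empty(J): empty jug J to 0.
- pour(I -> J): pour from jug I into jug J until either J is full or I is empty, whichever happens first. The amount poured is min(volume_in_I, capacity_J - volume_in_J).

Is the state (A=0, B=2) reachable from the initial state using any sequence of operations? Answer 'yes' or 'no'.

BFS explored all 6 reachable states.
Reachable set includes: (0,0), (0,3), (0,6), (3,0), (3,3), (3,6)
Target (A=0, B=2) not in reachable set → no.

Answer: no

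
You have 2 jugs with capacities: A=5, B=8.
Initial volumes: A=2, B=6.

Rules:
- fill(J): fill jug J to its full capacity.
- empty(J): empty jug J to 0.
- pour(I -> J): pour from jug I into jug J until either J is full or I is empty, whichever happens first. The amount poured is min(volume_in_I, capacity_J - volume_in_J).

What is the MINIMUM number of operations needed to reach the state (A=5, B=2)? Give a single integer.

Answer: 3

Derivation:
BFS from (A=2, B=6). One shortest path:
  1. empty(B) -> (A=2 B=0)
  2. pour(A -> B) -> (A=0 B=2)
  3. fill(A) -> (A=5 B=2)
Reached target in 3 moves.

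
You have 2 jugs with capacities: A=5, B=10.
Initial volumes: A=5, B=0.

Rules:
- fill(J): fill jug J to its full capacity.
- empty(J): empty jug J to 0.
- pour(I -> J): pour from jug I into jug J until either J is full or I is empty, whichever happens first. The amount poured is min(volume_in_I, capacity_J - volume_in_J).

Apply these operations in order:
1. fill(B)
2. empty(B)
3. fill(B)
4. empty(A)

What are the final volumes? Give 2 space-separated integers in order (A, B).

Step 1: fill(B) -> (A=5 B=10)
Step 2: empty(B) -> (A=5 B=0)
Step 3: fill(B) -> (A=5 B=10)
Step 4: empty(A) -> (A=0 B=10)

Answer: 0 10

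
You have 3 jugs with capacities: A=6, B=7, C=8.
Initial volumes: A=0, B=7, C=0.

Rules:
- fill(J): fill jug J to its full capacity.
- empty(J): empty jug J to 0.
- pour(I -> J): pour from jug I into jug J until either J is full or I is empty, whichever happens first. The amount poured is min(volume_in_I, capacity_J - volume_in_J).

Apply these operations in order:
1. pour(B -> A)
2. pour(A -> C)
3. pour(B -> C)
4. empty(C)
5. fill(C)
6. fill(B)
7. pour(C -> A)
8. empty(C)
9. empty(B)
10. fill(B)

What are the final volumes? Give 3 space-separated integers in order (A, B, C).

Answer: 6 7 0

Derivation:
Step 1: pour(B -> A) -> (A=6 B=1 C=0)
Step 2: pour(A -> C) -> (A=0 B=1 C=6)
Step 3: pour(B -> C) -> (A=0 B=0 C=7)
Step 4: empty(C) -> (A=0 B=0 C=0)
Step 5: fill(C) -> (A=0 B=0 C=8)
Step 6: fill(B) -> (A=0 B=7 C=8)
Step 7: pour(C -> A) -> (A=6 B=7 C=2)
Step 8: empty(C) -> (A=6 B=7 C=0)
Step 9: empty(B) -> (A=6 B=0 C=0)
Step 10: fill(B) -> (A=6 B=7 C=0)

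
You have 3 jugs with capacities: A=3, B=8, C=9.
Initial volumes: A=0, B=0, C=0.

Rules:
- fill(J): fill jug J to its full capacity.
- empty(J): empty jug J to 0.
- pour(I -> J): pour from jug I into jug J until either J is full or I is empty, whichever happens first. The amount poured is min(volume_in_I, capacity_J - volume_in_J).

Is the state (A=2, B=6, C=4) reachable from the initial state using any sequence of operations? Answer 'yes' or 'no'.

BFS explored all 248 reachable states.
Reachable set includes: (0,0,0), (0,0,1), (0,0,2), (0,0,3), (0,0,4), (0,0,5), (0,0,6), (0,0,7), (0,0,8), (0,0,9), (0,1,0), (0,1,1) ...
Target (A=2, B=6, C=4) not in reachable set → no.

Answer: no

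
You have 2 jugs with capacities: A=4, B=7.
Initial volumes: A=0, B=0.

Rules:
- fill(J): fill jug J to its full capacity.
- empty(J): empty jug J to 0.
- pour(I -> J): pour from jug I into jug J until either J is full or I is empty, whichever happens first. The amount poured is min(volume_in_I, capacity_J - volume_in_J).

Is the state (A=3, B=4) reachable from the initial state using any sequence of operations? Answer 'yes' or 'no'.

Answer: no

Derivation:
BFS explored all 22 reachable states.
Reachable set includes: (0,0), (0,1), (0,2), (0,3), (0,4), (0,5), (0,6), (0,7), (1,0), (1,7), (2,0), (2,7) ...
Target (A=3, B=4) not in reachable set → no.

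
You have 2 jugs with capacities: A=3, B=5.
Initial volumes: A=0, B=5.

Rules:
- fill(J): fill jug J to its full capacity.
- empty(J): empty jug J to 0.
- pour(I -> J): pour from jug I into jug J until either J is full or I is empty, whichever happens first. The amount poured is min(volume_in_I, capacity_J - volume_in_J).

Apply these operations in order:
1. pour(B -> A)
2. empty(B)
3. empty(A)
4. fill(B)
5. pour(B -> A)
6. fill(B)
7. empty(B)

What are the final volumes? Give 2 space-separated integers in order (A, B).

Step 1: pour(B -> A) -> (A=3 B=2)
Step 2: empty(B) -> (A=3 B=0)
Step 3: empty(A) -> (A=0 B=0)
Step 4: fill(B) -> (A=0 B=5)
Step 5: pour(B -> A) -> (A=3 B=2)
Step 6: fill(B) -> (A=3 B=5)
Step 7: empty(B) -> (A=3 B=0)

Answer: 3 0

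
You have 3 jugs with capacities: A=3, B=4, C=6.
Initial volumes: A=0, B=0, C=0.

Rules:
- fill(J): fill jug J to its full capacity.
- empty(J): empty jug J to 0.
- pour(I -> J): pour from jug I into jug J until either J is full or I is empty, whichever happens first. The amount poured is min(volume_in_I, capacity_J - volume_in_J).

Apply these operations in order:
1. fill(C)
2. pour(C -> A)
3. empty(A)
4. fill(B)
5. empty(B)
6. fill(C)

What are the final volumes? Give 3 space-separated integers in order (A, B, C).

Step 1: fill(C) -> (A=0 B=0 C=6)
Step 2: pour(C -> A) -> (A=3 B=0 C=3)
Step 3: empty(A) -> (A=0 B=0 C=3)
Step 4: fill(B) -> (A=0 B=4 C=3)
Step 5: empty(B) -> (A=0 B=0 C=3)
Step 6: fill(C) -> (A=0 B=0 C=6)

Answer: 0 0 6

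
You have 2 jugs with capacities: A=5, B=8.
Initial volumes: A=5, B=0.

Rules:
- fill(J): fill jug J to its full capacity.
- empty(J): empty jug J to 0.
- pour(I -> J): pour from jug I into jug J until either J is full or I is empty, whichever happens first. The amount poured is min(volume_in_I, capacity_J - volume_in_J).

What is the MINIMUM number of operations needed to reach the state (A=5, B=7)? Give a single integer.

BFS from (A=5, B=0). One shortest path:
  1. pour(A -> B) -> (A=0 B=5)
  2. fill(A) -> (A=5 B=5)
  3. pour(A -> B) -> (A=2 B=8)
  4. empty(B) -> (A=2 B=0)
  5. pour(A -> B) -> (A=0 B=2)
  6. fill(A) -> (A=5 B=2)
  7. pour(A -> B) -> (A=0 B=7)
  8. fill(A) -> (A=5 B=7)
Reached target in 8 moves.

Answer: 8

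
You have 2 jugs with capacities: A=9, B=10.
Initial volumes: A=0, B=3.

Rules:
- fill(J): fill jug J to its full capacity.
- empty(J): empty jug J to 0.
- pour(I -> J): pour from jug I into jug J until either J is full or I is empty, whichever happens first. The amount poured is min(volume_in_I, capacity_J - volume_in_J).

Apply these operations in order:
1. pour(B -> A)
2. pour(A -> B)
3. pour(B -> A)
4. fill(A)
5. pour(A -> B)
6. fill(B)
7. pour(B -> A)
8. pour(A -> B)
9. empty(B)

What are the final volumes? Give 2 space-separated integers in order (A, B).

Answer: 0 0

Derivation:
Step 1: pour(B -> A) -> (A=3 B=0)
Step 2: pour(A -> B) -> (A=0 B=3)
Step 3: pour(B -> A) -> (A=3 B=0)
Step 4: fill(A) -> (A=9 B=0)
Step 5: pour(A -> B) -> (A=0 B=9)
Step 6: fill(B) -> (A=0 B=10)
Step 7: pour(B -> A) -> (A=9 B=1)
Step 8: pour(A -> B) -> (A=0 B=10)
Step 9: empty(B) -> (A=0 B=0)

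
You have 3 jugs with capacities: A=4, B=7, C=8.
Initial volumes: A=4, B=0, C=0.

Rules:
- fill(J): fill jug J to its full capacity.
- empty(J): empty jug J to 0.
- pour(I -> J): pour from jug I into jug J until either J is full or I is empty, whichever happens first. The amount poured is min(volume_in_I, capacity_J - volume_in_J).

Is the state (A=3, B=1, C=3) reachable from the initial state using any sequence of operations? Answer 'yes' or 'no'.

BFS explored all 234 reachable states.
Reachable set includes: (0,0,0), (0,0,1), (0,0,2), (0,0,3), (0,0,4), (0,0,5), (0,0,6), (0,0,7), (0,0,8), (0,1,0), (0,1,1), (0,1,2) ...
Target (A=3, B=1, C=3) not in reachable set → no.

Answer: no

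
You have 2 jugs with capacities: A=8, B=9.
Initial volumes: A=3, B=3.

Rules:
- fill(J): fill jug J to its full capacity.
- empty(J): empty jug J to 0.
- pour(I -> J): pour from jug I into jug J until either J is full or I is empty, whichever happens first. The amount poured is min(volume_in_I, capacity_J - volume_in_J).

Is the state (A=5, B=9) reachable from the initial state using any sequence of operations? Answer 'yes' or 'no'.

BFS from (A=3, B=3):
  1. pour(A -> B) -> (A=0 B=6)
  2. fill(A) -> (A=8 B=6)
  3. pour(A -> B) -> (A=5 B=9)
Target reached → yes.

Answer: yes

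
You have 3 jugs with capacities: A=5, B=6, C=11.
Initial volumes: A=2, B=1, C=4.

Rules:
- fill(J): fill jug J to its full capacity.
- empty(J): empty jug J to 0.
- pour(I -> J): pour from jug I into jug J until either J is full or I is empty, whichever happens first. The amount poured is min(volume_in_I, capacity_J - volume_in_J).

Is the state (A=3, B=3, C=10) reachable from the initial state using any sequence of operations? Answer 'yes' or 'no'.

Answer: no

Derivation:
BFS explored all 305 reachable states.
Reachable set includes: (0,0,0), (0,0,1), (0,0,2), (0,0,3), (0,0,4), (0,0,5), (0,0,6), (0,0,7), (0,0,8), (0,0,9), (0,0,10), (0,0,11) ...
Target (A=3, B=3, C=10) not in reachable set → no.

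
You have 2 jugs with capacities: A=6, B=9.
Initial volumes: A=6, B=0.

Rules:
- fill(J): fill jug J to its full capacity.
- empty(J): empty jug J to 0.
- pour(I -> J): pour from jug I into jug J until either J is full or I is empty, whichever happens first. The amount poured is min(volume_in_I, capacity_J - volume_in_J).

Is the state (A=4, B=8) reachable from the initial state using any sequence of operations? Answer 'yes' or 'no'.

BFS explored all 10 reachable states.
Reachable set includes: (0,0), (0,3), (0,6), (0,9), (3,0), (3,9), (6,0), (6,3), (6,6), (6,9)
Target (A=4, B=8) not in reachable set → no.

Answer: no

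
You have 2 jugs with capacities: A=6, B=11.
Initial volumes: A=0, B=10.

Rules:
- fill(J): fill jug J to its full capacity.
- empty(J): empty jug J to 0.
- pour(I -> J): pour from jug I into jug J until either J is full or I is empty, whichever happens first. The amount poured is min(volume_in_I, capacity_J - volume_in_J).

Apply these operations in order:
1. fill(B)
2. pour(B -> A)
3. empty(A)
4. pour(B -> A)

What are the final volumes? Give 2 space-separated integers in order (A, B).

Answer: 5 0

Derivation:
Step 1: fill(B) -> (A=0 B=11)
Step 2: pour(B -> A) -> (A=6 B=5)
Step 3: empty(A) -> (A=0 B=5)
Step 4: pour(B -> A) -> (A=5 B=0)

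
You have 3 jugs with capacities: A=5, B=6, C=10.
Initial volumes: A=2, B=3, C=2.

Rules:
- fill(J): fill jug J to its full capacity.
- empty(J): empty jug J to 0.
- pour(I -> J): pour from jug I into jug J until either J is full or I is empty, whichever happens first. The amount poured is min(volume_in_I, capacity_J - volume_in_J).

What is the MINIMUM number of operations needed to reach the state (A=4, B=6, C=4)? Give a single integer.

Answer: 4

Derivation:
BFS from (A=2, B=3, C=2). One shortest path:
  1. empty(B) -> (A=2 B=0 C=2)
  2. pour(C -> A) -> (A=4 B=0 C=0)
  3. fill(C) -> (A=4 B=0 C=10)
  4. pour(C -> B) -> (A=4 B=6 C=4)
Reached target in 4 moves.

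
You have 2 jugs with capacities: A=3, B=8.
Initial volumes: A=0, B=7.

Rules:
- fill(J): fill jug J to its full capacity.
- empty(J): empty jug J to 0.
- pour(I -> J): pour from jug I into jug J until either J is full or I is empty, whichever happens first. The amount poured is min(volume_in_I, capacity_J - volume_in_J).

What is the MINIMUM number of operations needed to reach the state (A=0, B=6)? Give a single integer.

Answer: 5

Derivation:
BFS from (A=0, B=7). One shortest path:
  1. fill(A) -> (A=3 B=7)
  2. empty(B) -> (A=3 B=0)
  3. pour(A -> B) -> (A=0 B=3)
  4. fill(A) -> (A=3 B=3)
  5. pour(A -> B) -> (A=0 B=6)
Reached target in 5 moves.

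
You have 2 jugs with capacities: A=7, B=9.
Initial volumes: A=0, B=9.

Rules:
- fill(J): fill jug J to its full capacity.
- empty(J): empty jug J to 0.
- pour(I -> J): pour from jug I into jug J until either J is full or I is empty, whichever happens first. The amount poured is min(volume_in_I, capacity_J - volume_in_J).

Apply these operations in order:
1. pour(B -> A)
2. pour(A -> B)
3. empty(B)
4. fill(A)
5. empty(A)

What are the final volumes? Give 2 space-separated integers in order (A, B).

Step 1: pour(B -> A) -> (A=7 B=2)
Step 2: pour(A -> B) -> (A=0 B=9)
Step 3: empty(B) -> (A=0 B=0)
Step 4: fill(A) -> (A=7 B=0)
Step 5: empty(A) -> (A=0 B=0)

Answer: 0 0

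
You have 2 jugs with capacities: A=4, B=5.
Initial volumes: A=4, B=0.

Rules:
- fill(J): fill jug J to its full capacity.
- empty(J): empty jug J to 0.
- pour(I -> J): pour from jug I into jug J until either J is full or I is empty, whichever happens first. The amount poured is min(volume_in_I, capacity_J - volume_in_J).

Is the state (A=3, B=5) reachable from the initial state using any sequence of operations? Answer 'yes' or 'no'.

Answer: yes

Derivation:
BFS from (A=4, B=0):
  1. pour(A -> B) -> (A=0 B=4)
  2. fill(A) -> (A=4 B=4)
  3. pour(A -> B) -> (A=3 B=5)
Target reached → yes.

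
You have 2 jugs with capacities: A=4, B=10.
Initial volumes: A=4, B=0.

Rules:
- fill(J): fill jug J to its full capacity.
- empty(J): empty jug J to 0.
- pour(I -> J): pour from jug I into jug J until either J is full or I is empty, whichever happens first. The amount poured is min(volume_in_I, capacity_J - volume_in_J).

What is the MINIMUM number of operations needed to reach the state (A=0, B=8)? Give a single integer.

BFS from (A=4, B=0). One shortest path:
  1. pour(A -> B) -> (A=0 B=4)
  2. fill(A) -> (A=4 B=4)
  3. pour(A -> B) -> (A=0 B=8)
Reached target in 3 moves.

Answer: 3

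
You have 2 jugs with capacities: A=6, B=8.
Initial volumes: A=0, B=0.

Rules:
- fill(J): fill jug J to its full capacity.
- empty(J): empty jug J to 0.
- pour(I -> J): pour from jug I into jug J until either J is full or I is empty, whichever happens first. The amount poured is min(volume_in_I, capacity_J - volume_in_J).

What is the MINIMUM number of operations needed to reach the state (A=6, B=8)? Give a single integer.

BFS from (A=0, B=0). One shortest path:
  1. fill(A) -> (A=6 B=0)
  2. fill(B) -> (A=6 B=8)
Reached target in 2 moves.

Answer: 2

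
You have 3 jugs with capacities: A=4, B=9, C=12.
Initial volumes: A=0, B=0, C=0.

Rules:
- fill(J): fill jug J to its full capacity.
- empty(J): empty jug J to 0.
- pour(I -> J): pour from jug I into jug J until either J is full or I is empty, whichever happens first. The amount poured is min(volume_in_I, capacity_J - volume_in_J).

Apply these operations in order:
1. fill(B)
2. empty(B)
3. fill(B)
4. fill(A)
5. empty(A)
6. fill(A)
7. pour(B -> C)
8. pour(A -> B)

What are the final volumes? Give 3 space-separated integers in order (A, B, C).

Step 1: fill(B) -> (A=0 B=9 C=0)
Step 2: empty(B) -> (A=0 B=0 C=0)
Step 3: fill(B) -> (A=0 B=9 C=0)
Step 4: fill(A) -> (A=4 B=9 C=0)
Step 5: empty(A) -> (A=0 B=9 C=0)
Step 6: fill(A) -> (A=4 B=9 C=0)
Step 7: pour(B -> C) -> (A=4 B=0 C=9)
Step 8: pour(A -> B) -> (A=0 B=4 C=9)

Answer: 0 4 9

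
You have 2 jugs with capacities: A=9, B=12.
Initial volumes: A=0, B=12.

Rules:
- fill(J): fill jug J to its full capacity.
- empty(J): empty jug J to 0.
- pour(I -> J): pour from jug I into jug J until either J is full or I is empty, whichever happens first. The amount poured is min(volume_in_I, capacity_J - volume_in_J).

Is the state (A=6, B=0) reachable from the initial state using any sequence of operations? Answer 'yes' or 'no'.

BFS from (A=0, B=12):
  1. fill(A) -> (A=9 B=12)
  2. empty(B) -> (A=9 B=0)
  3. pour(A -> B) -> (A=0 B=9)
  4. fill(A) -> (A=9 B=9)
  5. pour(A -> B) -> (A=6 B=12)
  6. empty(B) -> (A=6 B=0)
Target reached → yes.

Answer: yes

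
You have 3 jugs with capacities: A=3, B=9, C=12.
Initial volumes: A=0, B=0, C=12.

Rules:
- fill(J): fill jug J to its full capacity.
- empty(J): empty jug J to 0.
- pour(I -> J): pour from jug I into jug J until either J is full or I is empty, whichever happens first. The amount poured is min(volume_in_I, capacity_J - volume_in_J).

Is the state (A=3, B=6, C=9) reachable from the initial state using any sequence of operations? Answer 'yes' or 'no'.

BFS from (A=0, B=0, C=12):
  1. fill(B) -> (A=0 B=9 C=12)
  2. pour(B -> A) -> (A=3 B=6 C=12)
  3. empty(A) -> (A=0 B=6 C=12)
  4. pour(C -> A) -> (A=3 B=6 C=9)
Target reached → yes.

Answer: yes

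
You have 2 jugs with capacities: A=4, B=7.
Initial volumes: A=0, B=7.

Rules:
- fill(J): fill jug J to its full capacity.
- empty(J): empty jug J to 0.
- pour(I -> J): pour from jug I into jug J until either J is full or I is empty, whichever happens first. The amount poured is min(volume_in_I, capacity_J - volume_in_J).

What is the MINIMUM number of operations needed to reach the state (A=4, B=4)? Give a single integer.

Answer: 4

Derivation:
BFS from (A=0, B=7). One shortest path:
  1. fill(A) -> (A=4 B=7)
  2. empty(B) -> (A=4 B=0)
  3. pour(A -> B) -> (A=0 B=4)
  4. fill(A) -> (A=4 B=4)
Reached target in 4 moves.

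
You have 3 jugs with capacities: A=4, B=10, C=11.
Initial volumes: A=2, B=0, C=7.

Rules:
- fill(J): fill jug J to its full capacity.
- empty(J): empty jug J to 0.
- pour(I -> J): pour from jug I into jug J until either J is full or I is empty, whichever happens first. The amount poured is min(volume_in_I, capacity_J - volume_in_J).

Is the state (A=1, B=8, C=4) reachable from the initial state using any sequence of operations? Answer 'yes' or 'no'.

Answer: no

Derivation:
BFS explored all 390 reachable states.
Reachable set includes: (0,0,0), (0,0,1), (0,0,2), (0,0,3), (0,0,4), (0,0,5), (0,0,6), (0,0,7), (0,0,8), (0,0,9), (0,0,10), (0,0,11) ...
Target (A=1, B=8, C=4) not in reachable set → no.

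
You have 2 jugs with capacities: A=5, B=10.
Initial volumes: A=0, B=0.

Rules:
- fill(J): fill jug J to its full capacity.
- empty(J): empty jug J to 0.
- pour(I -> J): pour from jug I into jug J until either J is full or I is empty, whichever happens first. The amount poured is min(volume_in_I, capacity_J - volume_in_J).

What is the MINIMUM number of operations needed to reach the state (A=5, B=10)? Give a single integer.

Answer: 2

Derivation:
BFS from (A=0, B=0). One shortest path:
  1. fill(A) -> (A=5 B=0)
  2. fill(B) -> (A=5 B=10)
Reached target in 2 moves.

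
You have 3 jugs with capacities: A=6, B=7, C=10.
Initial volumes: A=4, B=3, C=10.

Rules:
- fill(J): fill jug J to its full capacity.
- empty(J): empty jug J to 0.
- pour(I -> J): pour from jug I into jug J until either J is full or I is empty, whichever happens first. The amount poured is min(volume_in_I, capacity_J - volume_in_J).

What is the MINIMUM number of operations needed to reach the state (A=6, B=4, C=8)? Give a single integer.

Answer: 5

Derivation:
BFS from (A=4, B=3, C=10). One shortest path:
  1. pour(C -> A) -> (A=6 B=3 C=8)
  2. empty(A) -> (A=0 B=3 C=8)
  3. pour(B -> A) -> (A=3 B=0 C=8)
  4. fill(B) -> (A=3 B=7 C=8)
  5. pour(B -> A) -> (A=6 B=4 C=8)
Reached target in 5 moves.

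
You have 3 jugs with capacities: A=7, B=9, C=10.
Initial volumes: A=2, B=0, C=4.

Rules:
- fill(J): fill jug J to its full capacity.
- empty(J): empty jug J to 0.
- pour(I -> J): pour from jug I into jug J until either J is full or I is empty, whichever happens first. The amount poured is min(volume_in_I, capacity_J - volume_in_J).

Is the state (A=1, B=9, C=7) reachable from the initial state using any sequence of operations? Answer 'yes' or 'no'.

Answer: yes

Derivation:
BFS from (A=2, B=0, C=4):
  1. fill(A) -> (A=7 B=0 C=4)
  2. fill(B) -> (A=7 B=9 C=4)
  3. pour(B -> C) -> (A=7 B=3 C=10)
  4. empty(C) -> (A=7 B=3 C=0)
  5. pour(A -> C) -> (A=0 B=3 C=7)
  6. fill(A) -> (A=7 B=3 C=7)
  7. pour(A -> B) -> (A=1 B=9 C=7)
Target reached → yes.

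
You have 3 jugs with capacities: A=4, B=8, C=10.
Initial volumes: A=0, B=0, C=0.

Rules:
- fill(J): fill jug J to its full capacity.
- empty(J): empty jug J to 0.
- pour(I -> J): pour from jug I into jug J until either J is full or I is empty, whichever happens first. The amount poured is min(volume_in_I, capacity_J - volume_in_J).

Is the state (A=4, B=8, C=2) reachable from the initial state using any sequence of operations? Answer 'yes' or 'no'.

BFS from (A=0, B=0, C=0):
  1. fill(A) -> (A=4 B=0 C=0)
  2. fill(C) -> (A=4 B=0 C=10)
  3. pour(C -> B) -> (A=4 B=8 C=2)
Target reached → yes.

Answer: yes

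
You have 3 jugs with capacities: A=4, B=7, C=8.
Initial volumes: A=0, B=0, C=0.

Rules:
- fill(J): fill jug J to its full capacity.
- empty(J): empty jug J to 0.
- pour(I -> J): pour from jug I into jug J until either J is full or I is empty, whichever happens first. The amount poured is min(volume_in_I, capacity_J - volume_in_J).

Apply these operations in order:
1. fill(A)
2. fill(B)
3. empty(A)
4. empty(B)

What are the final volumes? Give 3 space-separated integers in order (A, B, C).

Step 1: fill(A) -> (A=4 B=0 C=0)
Step 2: fill(B) -> (A=4 B=7 C=0)
Step 3: empty(A) -> (A=0 B=7 C=0)
Step 4: empty(B) -> (A=0 B=0 C=0)

Answer: 0 0 0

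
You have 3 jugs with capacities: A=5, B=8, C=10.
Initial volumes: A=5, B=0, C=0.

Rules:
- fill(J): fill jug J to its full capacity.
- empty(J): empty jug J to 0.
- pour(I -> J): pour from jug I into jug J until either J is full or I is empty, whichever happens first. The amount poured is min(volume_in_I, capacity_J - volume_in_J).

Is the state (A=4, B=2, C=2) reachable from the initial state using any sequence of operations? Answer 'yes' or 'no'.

BFS explored all 342 reachable states.
Reachable set includes: (0,0,0), (0,0,1), (0,0,2), (0,0,3), (0,0,4), (0,0,5), (0,0,6), (0,0,7), (0,0,8), (0,0,9), (0,0,10), (0,1,0) ...
Target (A=4, B=2, C=2) not in reachable set → no.

Answer: no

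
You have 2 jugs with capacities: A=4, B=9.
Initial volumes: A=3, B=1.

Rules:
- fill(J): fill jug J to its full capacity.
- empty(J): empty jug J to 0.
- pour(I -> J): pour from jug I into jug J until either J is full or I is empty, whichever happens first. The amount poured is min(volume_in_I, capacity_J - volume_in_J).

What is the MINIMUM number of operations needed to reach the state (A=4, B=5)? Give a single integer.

BFS from (A=3, B=1). One shortest path:
  1. fill(A) -> (A=4 B=1)
  2. pour(A -> B) -> (A=0 B=5)
  3. fill(A) -> (A=4 B=5)
Reached target in 3 moves.

Answer: 3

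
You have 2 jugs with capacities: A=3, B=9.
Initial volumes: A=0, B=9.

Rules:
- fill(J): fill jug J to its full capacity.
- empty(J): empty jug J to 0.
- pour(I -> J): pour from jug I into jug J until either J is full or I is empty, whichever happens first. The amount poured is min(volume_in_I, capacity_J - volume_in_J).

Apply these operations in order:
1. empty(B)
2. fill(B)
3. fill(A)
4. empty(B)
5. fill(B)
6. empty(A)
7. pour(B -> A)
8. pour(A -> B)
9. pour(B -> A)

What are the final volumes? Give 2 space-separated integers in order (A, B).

Step 1: empty(B) -> (A=0 B=0)
Step 2: fill(B) -> (A=0 B=9)
Step 3: fill(A) -> (A=3 B=9)
Step 4: empty(B) -> (A=3 B=0)
Step 5: fill(B) -> (A=3 B=9)
Step 6: empty(A) -> (A=0 B=9)
Step 7: pour(B -> A) -> (A=3 B=6)
Step 8: pour(A -> B) -> (A=0 B=9)
Step 9: pour(B -> A) -> (A=3 B=6)

Answer: 3 6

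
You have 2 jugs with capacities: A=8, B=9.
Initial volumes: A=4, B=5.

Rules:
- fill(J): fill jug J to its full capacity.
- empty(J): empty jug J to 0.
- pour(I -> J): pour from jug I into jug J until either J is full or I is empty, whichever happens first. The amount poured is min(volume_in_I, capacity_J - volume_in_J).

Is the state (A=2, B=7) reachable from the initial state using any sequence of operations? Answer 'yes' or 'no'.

BFS explored all 35 reachable states.
Reachable set includes: (0,0), (0,1), (0,2), (0,3), (0,4), (0,5), (0,6), (0,7), (0,8), (0,9), (1,0), (1,9) ...
Target (A=2, B=7) not in reachable set → no.

Answer: no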